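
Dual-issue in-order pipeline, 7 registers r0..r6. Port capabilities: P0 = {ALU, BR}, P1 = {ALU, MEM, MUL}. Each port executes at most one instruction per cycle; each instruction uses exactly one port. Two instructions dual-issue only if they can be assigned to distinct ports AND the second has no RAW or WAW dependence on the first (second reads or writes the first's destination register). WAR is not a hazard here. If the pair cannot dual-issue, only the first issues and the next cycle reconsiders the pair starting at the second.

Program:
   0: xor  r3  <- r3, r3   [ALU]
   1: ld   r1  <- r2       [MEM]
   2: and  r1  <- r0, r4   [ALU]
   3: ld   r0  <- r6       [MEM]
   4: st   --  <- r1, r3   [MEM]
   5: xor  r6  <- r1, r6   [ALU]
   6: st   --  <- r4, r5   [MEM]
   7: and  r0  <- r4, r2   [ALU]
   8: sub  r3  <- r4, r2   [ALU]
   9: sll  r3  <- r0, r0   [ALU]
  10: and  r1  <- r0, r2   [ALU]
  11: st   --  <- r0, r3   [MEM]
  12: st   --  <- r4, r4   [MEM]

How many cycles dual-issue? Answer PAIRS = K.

[0] i0&i1  xor+ld  -- pair
[1] i2&i3  and+ld  -- pair
[2] i4&i5  st+xor  -- pair
[3] i6&i7  st+and  -- pair
[4] i8  sub  -- WAW r3
[5] i9&i10  sll+and  -- pair
[6] i11  st  -- no-port MEM/MEM
[7] i12  st  -- tail

PAIRS = 5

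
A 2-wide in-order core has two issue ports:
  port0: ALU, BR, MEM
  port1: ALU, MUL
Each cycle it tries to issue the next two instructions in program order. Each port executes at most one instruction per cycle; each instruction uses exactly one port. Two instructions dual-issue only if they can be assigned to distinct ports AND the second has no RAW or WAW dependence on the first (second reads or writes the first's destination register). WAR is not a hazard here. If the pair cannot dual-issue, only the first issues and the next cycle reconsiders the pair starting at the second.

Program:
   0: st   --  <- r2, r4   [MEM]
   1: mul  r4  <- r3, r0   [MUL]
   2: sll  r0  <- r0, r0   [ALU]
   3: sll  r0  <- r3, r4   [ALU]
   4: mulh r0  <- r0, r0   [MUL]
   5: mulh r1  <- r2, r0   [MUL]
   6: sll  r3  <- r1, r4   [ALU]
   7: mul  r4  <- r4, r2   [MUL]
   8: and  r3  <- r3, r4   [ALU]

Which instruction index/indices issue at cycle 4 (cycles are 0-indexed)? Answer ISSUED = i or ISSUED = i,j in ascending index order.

0. st/mul @i0+i1  | pair
1. sll @i2  | WAW r0
2. sll @i3  | RAW+WAW r0
3. mulh @i4  | no-port MUL/MUL
4. mulh @i5  | RAW r1
5. sll/mul @i6+i7  | pair
6. and @i8  | tail

ISSUED = 5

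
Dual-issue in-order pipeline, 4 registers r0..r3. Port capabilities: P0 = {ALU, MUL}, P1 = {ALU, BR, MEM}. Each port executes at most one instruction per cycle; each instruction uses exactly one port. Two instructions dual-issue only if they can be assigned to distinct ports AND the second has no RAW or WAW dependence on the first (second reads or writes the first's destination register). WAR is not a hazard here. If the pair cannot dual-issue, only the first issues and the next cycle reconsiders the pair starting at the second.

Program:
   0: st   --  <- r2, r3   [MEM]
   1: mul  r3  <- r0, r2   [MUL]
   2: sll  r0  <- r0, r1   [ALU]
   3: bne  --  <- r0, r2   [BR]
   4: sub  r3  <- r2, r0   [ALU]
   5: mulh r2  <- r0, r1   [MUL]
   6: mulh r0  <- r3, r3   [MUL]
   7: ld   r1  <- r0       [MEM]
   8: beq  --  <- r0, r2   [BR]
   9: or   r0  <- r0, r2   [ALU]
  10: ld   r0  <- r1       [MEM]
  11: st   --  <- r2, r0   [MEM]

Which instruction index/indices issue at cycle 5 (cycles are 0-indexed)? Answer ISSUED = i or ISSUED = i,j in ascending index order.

ISSUED = 7

  cy0 -> i0,i1 (st.MEM;mul.MUL) 2-wide
  cy1 -> i2 (sll.ALU) RAW r0
  cy2 -> i3,i4 (bne.BR;sub.ALU) 2-wide
  cy3 -> i5 (mulh.MUL) no-port MUL/MUL
  cy4 -> i6 (mulh.MUL) RAW r0
  cy5 -> i7 (ld.MEM) no-port MEM/BR
  cy6 -> i8,i9 (beq.BR;or.ALU) 2-wide
  cy7 -> i10 (ld.MEM) no-port MEM/MEM
  cy8 -> i11 (st.MEM) tail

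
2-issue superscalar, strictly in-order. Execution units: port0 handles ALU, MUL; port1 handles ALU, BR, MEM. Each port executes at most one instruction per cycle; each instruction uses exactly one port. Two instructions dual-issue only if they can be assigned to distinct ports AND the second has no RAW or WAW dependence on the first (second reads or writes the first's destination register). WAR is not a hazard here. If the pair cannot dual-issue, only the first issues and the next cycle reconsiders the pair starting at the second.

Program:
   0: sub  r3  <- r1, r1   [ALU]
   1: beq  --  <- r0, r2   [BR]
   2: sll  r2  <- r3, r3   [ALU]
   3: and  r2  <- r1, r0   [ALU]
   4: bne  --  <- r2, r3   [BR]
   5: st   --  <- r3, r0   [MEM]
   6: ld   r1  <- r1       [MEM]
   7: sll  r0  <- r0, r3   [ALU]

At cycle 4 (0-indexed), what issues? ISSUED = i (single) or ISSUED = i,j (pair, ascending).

[0] i0,i1  sub.ALU beq.BR  -- 2-wide
[1] i2  sll.ALU  -- WAW r2
[2] i3  and.ALU  -- RAW r2
[3] i4  bne.BR  -- no-port BR/MEM
[4] i5  st.MEM  -- no-port MEM/MEM
[5] i6,i7  ld.MEM sll.ALU  -- 2-wide

ISSUED = 5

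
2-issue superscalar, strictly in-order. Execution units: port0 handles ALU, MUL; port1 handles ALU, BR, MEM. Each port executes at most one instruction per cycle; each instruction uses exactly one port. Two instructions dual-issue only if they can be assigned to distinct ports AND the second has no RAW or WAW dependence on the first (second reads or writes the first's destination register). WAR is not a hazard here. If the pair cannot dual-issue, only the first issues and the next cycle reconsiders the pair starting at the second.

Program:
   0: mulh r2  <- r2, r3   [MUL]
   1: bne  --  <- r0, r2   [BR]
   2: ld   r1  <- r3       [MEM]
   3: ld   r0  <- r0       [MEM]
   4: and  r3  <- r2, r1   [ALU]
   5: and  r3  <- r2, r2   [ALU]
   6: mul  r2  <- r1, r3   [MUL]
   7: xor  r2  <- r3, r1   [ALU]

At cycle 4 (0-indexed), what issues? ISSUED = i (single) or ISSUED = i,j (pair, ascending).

t=0 i0:mulh.MUL ; RAW r2
t=1 i1:bne.BR ; no-port BR/MEM
t=2 i2:ld.MEM ; no-port MEM/MEM
t=3 i3/i4:ld.MEM/and.ALU ; 2-wide
t=4 i5:and.ALU ; RAW r3
t=5 i6:mul.MUL ; WAW r2
t=6 i7:xor.ALU ; tail

ISSUED = 5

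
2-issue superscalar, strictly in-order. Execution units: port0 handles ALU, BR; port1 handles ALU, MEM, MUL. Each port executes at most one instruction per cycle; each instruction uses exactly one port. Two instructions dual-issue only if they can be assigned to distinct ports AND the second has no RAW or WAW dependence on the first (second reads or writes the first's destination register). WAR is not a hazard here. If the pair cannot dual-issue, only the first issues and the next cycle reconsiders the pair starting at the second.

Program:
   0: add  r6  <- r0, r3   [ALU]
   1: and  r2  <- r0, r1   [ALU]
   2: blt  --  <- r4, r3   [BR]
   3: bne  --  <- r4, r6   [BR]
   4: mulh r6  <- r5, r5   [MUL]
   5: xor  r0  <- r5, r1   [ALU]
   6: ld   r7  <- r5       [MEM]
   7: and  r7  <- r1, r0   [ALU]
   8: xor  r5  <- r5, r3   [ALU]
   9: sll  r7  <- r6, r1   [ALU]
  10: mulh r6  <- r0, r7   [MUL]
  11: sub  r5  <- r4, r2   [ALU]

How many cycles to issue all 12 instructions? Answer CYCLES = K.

CYCLES = 7

[0] i0&i1  add.ALU/and.ALU  -- 2-wide
[1] i2  blt.BR  -- no-port BR/BR
[2] i3&i4  bne.BR/mulh.MUL  -- 2-wide
[3] i5&i6  xor.ALU/ld.MEM  -- 2-wide
[4] i7&i8  and.ALU/xor.ALU  -- 2-wide
[5] i9  sll.ALU  -- RAW r7
[6] i10&i11  mulh.MUL/sub.ALU  -- 2-wide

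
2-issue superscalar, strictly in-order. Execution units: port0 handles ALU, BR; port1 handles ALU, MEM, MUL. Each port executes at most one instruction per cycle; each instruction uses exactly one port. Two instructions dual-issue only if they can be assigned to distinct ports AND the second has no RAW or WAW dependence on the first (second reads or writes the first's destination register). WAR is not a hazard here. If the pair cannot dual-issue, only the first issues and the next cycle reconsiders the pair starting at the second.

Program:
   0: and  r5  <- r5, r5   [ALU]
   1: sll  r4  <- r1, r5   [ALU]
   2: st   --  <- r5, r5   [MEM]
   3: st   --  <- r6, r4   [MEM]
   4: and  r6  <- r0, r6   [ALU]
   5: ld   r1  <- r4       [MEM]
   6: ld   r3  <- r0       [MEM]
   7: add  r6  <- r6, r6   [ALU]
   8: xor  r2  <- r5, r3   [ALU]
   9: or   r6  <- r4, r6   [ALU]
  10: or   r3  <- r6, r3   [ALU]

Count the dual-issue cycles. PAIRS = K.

[0] i0  and  -- RAW r5
[1] i1+i2  sll;st  -- pair
[2] i3+i4  st;and  -- pair
[3] i5  ld  -- no-port MEM/MEM
[4] i6+i7  ld;add  -- pair
[5] i8+i9  xor;or  -- pair
[6] i10  or  -- tail

PAIRS = 4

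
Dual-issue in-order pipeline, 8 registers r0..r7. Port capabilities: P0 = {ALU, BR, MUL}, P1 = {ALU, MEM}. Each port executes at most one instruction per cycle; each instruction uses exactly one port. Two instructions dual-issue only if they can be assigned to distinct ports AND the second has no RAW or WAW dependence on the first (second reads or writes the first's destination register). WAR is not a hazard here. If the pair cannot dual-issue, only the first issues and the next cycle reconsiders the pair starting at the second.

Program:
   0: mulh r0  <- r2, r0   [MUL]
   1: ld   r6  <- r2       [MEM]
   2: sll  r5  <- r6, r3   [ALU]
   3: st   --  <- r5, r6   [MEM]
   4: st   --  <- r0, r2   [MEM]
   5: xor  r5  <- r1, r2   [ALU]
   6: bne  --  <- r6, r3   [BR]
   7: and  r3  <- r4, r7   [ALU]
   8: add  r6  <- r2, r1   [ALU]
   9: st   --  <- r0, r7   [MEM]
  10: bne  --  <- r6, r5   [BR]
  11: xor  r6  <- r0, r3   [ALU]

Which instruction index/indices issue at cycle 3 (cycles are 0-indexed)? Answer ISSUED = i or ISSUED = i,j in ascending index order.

#0 head=0: mulh ld i0/i1 2-wide
#1 head=2: sll i2 RAW r5
#2 head=3: st i3 no-port MEM/MEM
#3 head=4: st xor i4/i5 2-wide
#4 head=6: bne and i6/i7 2-wide
#5 head=8: add st i8/i9 2-wide
#6 head=10: bne xor i10/i11 2-wide

ISSUED = 4,5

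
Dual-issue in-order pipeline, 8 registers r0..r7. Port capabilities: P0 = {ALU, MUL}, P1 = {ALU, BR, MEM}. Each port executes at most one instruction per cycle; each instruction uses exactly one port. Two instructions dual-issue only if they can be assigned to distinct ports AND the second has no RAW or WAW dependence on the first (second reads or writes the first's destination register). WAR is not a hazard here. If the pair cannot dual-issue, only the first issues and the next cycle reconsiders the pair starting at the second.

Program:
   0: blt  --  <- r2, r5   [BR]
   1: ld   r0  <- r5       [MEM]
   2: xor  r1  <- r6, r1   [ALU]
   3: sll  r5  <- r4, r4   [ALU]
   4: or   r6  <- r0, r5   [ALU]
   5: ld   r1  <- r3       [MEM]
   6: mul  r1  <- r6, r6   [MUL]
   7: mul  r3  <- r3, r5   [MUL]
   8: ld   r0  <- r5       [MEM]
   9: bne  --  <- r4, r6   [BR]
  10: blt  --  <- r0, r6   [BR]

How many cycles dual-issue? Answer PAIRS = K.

PAIRS = 3

t=0 i0:blt.BR ; no-port BR/MEM
t=1 i1+i2:ld.MEM;xor.ALU ; 2-wide
t=2 i3:sll.ALU ; RAW r5
t=3 i4+i5:or.ALU;ld.MEM ; 2-wide
t=4 i6:mul.MUL ; no-port MUL/MUL
t=5 i7+i8:mul.MUL;ld.MEM ; 2-wide
t=6 i9:bne.BR ; no-port BR/BR
t=7 i10:blt.BR ; tail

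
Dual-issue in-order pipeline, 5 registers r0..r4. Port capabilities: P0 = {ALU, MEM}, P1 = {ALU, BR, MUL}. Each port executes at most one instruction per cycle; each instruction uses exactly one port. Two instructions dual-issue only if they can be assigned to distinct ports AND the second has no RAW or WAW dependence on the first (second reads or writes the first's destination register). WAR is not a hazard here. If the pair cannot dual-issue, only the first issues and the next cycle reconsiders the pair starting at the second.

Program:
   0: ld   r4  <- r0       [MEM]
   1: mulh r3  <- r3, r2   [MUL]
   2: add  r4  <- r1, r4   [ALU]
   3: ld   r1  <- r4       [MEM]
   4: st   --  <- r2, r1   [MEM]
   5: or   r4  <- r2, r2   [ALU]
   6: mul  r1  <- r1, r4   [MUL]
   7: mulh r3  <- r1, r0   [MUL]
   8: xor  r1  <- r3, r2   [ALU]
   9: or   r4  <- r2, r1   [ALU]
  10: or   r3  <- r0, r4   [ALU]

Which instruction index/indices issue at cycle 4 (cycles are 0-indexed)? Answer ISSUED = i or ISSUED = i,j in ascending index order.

  cy0 -> i0+i1 (ld mulh) pair
  cy1 -> i2 (add) RAW r4
  cy2 -> i3 (ld) no-port MEM/MEM
  cy3 -> i4+i5 (st or) pair
  cy4 -> i6 (mul) no-port MUL/MUL
  cy5 -> i7 (mulh) RAW r3
  cy6 -> i8 (xor) RAW r1
  cy7 -> i9 (or) RAW r4
  cy8 -> i10 (or) tail

ISSUED = 6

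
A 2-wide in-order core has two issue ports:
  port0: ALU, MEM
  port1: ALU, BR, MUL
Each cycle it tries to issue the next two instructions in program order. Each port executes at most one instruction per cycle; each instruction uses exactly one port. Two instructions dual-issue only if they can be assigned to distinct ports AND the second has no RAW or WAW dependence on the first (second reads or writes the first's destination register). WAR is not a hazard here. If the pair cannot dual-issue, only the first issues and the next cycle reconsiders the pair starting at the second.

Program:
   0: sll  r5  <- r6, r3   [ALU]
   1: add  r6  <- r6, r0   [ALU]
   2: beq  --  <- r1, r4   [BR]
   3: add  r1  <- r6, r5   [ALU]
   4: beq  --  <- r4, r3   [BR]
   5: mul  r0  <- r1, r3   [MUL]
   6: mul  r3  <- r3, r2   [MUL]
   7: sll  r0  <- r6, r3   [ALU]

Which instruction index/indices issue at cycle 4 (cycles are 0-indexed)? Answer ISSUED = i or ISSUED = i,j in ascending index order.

c0: i0/i1 sll;add  2-wide
c1: i2/i3 beq;add  2-wide
c2: i4 beq  no-port BR/MUL
c3: i5 mul  no-port MUL/MUL
c4: i6 mul  RAW r3
c5: i7 sll  tail

ISSUED = 6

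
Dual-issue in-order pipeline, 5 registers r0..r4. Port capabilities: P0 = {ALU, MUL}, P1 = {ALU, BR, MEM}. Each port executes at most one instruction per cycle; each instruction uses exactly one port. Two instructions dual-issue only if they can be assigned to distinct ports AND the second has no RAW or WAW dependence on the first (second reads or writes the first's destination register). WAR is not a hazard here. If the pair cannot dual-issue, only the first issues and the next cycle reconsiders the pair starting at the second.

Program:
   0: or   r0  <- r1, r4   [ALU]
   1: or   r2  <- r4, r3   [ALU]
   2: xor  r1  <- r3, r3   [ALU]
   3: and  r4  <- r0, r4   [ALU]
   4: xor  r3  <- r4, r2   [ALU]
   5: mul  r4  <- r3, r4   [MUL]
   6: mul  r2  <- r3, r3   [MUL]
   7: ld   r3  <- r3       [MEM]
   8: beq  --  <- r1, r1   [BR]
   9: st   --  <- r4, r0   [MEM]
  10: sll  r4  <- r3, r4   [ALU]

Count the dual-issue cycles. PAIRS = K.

[0] i0,i1  or.ALU or.ALU  -- pair
[1] i2,i3  xor.ALU and.ALU  -- pair
[2] i4  xor.ALU  -- RAW r3
[3] i5  mul.MUL  -- no-port MUL/MUL
[4] i6,i7  mul.MUL ld.MEM  -- pair
[5] i8  beq.BR  -- no-port BR/MEM
[6] i9,i10  st.MEM sll.ALU  -- pair

PAIRS = 4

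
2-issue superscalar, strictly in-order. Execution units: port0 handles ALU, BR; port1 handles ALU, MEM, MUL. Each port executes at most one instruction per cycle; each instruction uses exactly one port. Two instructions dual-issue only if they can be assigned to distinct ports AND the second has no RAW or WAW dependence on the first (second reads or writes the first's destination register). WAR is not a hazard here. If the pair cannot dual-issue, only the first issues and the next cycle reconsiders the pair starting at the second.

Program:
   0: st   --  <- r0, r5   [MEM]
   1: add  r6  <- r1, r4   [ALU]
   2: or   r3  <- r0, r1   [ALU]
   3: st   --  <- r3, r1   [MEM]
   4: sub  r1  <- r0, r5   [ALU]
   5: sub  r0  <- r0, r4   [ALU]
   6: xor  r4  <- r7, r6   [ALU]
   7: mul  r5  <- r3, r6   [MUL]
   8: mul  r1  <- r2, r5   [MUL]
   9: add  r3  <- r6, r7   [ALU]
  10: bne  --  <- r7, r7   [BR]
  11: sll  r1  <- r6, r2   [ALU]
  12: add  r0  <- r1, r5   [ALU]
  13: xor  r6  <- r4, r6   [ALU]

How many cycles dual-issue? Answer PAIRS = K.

c0: i0+i1 st.MEM+add.ALU  pair
c1: i2 or.ALU  RAW r3
c2: i3+i4 st.MEM+sub.ALU  pair
c3: i5+i6 sub.ALU+xor.ALU  pair
c4: i7 mul.MUL  no-port MUL/MUL
c5: i8+i9 mul.MUL+add.ALU  pair
c6: i10+i11 bne.BR+sll.ALU  pair
c7: i12+i13 add.ALU+xor.ALU  pair

PAIRS = 6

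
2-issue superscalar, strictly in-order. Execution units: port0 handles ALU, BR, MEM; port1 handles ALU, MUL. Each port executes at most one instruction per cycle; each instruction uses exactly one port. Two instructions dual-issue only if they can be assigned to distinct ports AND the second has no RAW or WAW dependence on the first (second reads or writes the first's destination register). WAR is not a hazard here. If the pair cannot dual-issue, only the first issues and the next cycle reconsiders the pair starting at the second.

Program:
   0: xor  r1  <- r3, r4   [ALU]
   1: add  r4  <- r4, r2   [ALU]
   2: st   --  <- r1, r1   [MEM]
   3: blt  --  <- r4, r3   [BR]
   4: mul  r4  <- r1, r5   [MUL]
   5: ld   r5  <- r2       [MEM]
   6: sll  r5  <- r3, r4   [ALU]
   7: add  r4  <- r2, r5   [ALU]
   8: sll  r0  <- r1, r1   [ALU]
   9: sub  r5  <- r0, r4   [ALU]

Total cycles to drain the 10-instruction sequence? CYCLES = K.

CYCLES = 7

[0] i0+i1  xor.ALU;add.ALU  -- dual
[1] i2  st.MEM  -- no-port MEM/BR
[2] i3+i4  blt.BR;mul.MUL  -- dual
[3] i5  ld.MEM  -- WAW r5
[4] i6  sll.ALU  -- RAW r5
[5] i7+i8  add.ALU;sll.ALU  -- dual
[6] i9  sub.ALU  -- tail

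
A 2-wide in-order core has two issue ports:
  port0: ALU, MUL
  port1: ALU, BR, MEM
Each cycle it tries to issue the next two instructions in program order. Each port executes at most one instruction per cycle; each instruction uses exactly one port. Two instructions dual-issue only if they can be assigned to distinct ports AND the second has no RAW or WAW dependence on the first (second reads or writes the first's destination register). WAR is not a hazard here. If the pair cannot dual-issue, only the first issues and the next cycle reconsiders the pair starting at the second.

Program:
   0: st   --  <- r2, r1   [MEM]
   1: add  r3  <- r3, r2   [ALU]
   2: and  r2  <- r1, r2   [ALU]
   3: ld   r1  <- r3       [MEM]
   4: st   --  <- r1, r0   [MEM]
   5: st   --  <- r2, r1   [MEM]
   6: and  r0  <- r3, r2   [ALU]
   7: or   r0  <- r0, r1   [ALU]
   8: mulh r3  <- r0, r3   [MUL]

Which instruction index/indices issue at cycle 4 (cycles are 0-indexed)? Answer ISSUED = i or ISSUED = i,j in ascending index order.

ISSUED = 7

[0] i0+i1  st.MEM/add.ALU  -- pair
[1] i2+i3  and.ALU/ld.MEM  -- pair
[2] i4  st.MEM  -- no-port MEM/MEM
[3] i5+i6  st.MEM/and.ALU  -- pair
[4] i7  or.ALU  -- RAW r0
[5] i8  mulh.MUL  -- tail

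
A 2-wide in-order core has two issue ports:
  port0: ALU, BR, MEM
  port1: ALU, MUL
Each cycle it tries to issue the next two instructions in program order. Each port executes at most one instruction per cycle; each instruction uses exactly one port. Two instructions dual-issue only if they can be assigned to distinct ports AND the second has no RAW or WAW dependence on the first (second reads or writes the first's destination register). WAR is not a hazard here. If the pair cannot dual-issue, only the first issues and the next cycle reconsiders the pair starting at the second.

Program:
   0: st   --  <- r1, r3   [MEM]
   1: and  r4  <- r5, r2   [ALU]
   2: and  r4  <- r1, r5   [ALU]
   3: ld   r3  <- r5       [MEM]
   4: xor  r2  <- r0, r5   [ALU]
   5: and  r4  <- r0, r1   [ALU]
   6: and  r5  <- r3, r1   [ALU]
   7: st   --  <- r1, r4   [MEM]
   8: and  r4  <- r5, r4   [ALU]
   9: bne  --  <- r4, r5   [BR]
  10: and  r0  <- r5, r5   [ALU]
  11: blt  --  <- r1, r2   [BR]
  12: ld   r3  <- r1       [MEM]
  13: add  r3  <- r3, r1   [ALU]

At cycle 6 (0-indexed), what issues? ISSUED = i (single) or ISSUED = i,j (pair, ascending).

ISSUED = 11

#0 head=0: st.MEM+and.ALU i0&i1 pair
#1 head=2: and.ALU+ld.MEM i2&i3 pair
#2 head=4: xor.ALU+and.ALU i4&i5 pair
#3 head=6: and.ALU+st.MEM i6&i7 pair
#4 head=8: and.ALU i8 RAW r4
#5 head=9: bne.BR+and.ALU i9&i10 pair
#6 head=11: blt.BR i11 no-port BR/MEM
#7 head=12: ld.MEM i12 RAW+WAW r3
#8 head=13: add.ALU i13 tail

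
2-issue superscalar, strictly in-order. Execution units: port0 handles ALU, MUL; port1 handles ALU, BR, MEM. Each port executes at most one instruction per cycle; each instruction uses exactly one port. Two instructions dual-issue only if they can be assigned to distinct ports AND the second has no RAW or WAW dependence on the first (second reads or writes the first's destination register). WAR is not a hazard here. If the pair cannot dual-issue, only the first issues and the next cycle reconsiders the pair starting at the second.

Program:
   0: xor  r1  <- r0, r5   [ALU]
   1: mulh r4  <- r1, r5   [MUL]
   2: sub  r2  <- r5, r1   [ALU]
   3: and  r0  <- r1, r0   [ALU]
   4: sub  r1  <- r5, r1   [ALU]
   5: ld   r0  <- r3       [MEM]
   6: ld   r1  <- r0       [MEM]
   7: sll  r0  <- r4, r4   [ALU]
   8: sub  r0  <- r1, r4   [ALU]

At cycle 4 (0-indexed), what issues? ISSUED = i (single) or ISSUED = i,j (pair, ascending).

c0: i0 xor.ALU  RAW r1
c1: i1&i2 mulh.MUL;sub.ALU  2-wide
c2: i3&i4 and.ALU;sub.ALU  2-wide
c3: i5 ld.MEM  no-port MEM/MEM
c4: i6&i7 ld.MEM;sll.ALU  2-wide
c5: i8 sub.ALU  tail

ISSUED = 6,7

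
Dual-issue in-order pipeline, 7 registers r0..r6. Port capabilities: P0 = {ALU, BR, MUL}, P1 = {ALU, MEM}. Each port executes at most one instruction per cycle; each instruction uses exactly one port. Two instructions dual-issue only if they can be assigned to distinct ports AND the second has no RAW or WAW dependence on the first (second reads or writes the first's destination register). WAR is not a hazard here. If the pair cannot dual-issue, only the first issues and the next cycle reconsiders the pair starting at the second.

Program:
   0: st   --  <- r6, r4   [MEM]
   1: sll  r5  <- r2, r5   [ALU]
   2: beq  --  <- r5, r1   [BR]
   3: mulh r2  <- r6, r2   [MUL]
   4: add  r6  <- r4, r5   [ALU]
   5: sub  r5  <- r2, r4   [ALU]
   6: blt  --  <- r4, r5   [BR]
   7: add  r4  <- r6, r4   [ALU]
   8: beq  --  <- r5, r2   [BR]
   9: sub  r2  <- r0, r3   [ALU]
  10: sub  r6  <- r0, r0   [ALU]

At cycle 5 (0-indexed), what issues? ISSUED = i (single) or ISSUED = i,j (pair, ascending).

0. st sll @i0&i1  | dual
1. beq @i2  | no-port BR/MUL
2. mulh add @i3&i4  | dual
3. sub @i5  | RAW r5
4. blt add @i6&i7  | dual
5. beq sub @i8&i9  | dual
6. sub @i10  | tail

ISSUED = 8,9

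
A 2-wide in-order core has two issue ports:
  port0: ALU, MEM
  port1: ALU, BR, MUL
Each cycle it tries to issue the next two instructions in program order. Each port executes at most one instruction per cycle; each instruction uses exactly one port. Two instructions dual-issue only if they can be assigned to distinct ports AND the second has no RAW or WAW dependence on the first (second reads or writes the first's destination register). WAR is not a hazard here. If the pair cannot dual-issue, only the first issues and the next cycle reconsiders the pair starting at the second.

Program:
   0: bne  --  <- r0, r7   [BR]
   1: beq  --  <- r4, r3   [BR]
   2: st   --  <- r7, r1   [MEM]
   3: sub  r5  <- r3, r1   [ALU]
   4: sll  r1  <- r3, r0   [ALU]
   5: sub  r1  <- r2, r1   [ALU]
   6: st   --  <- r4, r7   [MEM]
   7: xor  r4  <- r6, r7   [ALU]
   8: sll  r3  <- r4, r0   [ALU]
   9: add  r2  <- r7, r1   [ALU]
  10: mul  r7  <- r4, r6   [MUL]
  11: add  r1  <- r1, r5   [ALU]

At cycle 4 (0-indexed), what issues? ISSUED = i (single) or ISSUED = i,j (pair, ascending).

  cy0 -> i0 (bne) no-port BR/BR
  cy1 -> i1&i2 (beq st) 2-wide
  cy2 -> i3&i4 (sub sll) 2-wide
  cy3 -> i5&i6 (sub st) 2-wide
  cy4 -> i7 (xor) RAW r4
  cy5 -> i8&i9 (sll add) 2-wide
  cy6 -> i10&i11 (mul add) 2-wide

ISSUED = 7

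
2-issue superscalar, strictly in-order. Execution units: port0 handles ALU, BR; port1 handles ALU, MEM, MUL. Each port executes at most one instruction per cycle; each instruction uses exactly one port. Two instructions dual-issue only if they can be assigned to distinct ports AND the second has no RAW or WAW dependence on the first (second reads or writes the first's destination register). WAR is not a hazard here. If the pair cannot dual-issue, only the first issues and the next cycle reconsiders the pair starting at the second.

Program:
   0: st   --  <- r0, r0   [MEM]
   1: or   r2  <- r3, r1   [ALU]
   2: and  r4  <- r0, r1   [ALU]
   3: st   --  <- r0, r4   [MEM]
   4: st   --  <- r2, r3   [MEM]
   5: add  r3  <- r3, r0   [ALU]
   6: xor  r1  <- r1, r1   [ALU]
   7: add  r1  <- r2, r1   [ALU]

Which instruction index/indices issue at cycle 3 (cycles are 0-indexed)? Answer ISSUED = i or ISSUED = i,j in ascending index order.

[0] i0/i1  st/or  -- pair
[1] i2  and  -- RAW r4
[2] i3  st  -- no-port MEM/MEM
[3] i4/i5  st/add  -- pair
[4] i6  xor  -- RAW+WAW r1
[5] i7  add  -- tail

ISSUED = 4,5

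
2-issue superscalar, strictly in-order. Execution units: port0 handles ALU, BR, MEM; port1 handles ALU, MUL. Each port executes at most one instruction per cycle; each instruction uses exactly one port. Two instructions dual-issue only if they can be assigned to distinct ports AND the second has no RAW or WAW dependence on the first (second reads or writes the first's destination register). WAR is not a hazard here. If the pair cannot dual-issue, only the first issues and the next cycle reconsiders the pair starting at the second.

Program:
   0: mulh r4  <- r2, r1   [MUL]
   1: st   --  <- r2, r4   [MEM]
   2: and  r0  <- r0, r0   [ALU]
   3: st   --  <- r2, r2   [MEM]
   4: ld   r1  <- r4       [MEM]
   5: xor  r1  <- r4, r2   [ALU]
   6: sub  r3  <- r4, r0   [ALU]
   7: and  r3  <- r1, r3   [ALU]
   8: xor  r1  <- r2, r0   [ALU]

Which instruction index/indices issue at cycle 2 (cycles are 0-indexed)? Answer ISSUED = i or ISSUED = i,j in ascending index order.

[0] i0  mulh  -- RAW r4
[1] i1/i2  st+and  -- 2-wide
[2] i3  st  -- no-port MEM/MEM
[3] i4  ld  -- WAW r1
[4] i5/i6  xor+sub  -- 2-wide
[5] i7/i8  and+xor  -- 2-wide

ISSUED = 3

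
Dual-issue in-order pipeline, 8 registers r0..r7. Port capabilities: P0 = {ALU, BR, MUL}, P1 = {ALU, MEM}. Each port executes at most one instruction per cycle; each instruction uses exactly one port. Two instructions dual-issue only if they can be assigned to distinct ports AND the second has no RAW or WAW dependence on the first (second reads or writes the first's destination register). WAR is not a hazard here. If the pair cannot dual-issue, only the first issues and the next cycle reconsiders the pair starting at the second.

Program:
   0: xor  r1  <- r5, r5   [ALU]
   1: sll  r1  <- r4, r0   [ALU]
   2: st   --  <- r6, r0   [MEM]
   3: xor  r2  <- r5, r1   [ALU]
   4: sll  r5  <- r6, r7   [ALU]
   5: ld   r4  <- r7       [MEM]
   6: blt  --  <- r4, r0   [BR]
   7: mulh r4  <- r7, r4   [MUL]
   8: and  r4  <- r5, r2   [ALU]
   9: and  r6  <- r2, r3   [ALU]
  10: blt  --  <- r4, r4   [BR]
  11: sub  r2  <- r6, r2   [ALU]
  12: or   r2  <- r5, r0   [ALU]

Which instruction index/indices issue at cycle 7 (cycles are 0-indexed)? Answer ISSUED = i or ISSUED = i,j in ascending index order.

#0 head=0: xor i0 WAW r1
#1 head=1: sll/st i1&i2 pair
#2 head=3: xor/sll i3&i4 pair
#3 head=5: ld i5 RAW r4
#4 head=6: blt i6 no-port BR/MUL
#5 head=7: mulh i7 WAW r4
#6 head=8: and/and i8&i9 pair
#7 head=10: blt/sub i10&i11 pair
#8 head=12: or i12 tail

ISSUED = 10,11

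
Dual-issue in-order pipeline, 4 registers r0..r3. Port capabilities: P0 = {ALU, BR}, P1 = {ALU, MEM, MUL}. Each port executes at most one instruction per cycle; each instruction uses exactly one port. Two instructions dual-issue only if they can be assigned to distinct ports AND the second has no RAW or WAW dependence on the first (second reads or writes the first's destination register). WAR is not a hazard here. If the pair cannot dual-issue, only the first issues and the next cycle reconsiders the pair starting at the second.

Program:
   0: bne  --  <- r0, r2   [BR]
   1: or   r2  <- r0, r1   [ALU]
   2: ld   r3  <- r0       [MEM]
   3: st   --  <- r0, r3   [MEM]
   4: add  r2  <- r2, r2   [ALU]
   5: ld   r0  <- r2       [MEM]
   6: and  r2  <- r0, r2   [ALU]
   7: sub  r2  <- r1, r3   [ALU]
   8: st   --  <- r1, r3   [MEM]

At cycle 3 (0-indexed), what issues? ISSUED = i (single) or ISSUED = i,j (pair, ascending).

ISSUED = 5

c0: i0,i1 bne+or  dual
c1: i2 ld  no-port MEM/MEM
c2: i3,i4 st+add  dual
c3: i5 ld  RAW r0
c4: i6 and  WAW r2
c5: i7,i8 sub+st  dual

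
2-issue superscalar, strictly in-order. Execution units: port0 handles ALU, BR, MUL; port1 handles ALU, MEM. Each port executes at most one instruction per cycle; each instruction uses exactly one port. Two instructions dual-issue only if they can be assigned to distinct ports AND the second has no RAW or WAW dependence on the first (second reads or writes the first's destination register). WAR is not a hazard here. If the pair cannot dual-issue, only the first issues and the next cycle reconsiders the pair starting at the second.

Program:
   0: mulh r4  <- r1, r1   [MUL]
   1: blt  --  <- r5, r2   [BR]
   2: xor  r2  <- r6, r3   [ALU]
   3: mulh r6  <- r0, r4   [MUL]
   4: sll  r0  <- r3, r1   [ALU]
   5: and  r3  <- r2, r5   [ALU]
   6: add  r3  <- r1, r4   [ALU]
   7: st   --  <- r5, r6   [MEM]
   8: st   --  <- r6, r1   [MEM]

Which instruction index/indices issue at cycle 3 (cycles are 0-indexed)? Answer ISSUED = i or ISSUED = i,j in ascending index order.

  cy0 -> i0 (mulh.MUL) no-port MUL/BR
  cy1 -> i1&i2 (blt.BR xor.ALU) dual
  cy2 -> i3&i4 (mulh.MUL sll.ALU) dual
  cy3 -> i5 (and.ALU) WAW r3
  cy4 -> i6&i7 (add.ALU st.MEM) dual
  cy5 -> i8 (st.MEM) tail

ISSUED = 5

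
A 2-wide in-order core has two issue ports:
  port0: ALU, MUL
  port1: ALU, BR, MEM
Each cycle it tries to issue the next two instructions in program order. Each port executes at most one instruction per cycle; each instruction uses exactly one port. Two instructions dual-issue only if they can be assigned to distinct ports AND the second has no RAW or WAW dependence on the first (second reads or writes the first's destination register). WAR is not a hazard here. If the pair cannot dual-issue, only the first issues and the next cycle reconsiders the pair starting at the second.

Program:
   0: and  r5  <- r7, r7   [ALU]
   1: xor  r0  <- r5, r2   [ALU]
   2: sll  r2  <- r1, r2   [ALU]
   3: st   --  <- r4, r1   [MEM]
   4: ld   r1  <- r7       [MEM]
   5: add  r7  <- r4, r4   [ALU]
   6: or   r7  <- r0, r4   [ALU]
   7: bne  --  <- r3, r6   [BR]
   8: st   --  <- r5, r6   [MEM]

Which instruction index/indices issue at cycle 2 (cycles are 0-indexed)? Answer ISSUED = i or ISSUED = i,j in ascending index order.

t=0 i0:and ; RAW r5
t=1 i1+i2:xor;sll ; 2-wide
t=2 i3:st ; no-port MEM/MEM
t=3 i4+i5:ld;add ; 2-wide
t=4 i6+i7:or;bne ; 2-wide
t=5 i8:st ; tail

ISSUED = 3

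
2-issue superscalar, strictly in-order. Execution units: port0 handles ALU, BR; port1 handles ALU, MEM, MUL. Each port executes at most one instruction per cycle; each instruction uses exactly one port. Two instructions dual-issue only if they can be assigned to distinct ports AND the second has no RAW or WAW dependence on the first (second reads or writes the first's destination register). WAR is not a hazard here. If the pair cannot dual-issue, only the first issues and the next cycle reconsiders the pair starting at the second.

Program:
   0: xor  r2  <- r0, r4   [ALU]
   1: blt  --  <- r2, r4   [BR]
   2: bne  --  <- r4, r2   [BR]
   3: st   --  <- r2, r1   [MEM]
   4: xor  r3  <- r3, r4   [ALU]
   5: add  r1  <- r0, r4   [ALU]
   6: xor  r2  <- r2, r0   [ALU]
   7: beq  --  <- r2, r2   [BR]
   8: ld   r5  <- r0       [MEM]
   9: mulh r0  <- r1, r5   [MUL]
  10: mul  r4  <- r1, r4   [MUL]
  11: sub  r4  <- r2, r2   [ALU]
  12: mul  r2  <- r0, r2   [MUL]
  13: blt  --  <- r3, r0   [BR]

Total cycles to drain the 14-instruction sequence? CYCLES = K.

CYCLES = 10

  cy0 -> i0 (xor.ALU) RAW r2
  cy1 -> i1 (blt.BR) no-port BR/BR
  cy2 -> i2+i3 (bne.BR;st.MEM) 2-wide
  cy3 -> i4+i5 (xor.ALU;add.ALU) 2-wide
  cy4 -> i6 (xor.ALU) RAW r2
  cy5 -> i7+i8 (beq.BR;ld.MEM) 2-wide
  cy6 -> i9 (mulh.MUL) no-port MUL/MUL
  cy7 -> i10 (mul.MUL) WAW r4
  cy8 -> i11+i12 (sub.ALU;mul.MUL) 2-wide
  cy9 -> i13 (blt.BR) tail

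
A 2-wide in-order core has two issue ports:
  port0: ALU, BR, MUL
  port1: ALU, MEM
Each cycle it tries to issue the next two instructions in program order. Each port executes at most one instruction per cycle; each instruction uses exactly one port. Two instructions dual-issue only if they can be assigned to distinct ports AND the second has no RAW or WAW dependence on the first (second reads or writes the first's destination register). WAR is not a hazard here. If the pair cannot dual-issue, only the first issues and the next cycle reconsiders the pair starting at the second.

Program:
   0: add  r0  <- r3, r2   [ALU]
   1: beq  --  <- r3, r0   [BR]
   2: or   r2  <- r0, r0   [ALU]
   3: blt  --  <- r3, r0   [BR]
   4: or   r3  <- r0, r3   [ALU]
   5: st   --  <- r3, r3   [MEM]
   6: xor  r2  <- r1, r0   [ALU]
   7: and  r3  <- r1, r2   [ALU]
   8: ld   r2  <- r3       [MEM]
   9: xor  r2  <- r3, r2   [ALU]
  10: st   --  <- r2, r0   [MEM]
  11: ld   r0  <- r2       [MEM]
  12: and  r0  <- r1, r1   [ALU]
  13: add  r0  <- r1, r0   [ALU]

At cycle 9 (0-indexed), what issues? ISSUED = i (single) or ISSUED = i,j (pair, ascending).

0. add @i0  | RAW r0
1. beq+or @i1,i2  | 2-wide
2. blt+or @i3,i4  | 2-wide
3. st+xor @i5,i6  | 2-wide
4. and @i7  | RAW r3
5. ld @i8  | RAW+WAW r2
6. xor @i9  | RAW r2
7. st @i10  | no-port MEM/MEM
8. ld @i11  | WAW r0
9. and @i12  | RAW+WAW r0
10. add @i13  | tail

ISSUED = 12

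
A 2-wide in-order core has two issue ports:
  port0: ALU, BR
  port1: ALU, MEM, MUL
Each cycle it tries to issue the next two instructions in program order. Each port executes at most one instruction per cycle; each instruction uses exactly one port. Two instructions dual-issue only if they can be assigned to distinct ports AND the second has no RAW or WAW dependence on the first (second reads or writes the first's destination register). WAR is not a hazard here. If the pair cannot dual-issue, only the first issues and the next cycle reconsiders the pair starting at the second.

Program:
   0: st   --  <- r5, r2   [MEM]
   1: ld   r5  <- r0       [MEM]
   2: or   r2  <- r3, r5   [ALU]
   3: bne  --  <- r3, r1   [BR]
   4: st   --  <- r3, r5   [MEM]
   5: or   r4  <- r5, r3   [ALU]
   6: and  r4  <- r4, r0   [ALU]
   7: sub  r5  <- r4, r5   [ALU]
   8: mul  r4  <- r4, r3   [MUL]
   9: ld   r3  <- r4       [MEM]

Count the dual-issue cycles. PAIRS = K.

PAIRS = 3

0. st @i0  | no-port MEM/MEM
1. ld @i1  | RAW r5
2. or bne @i2/i3  | pair
3. st or @i4/i5  | pair
4. and @i6  | RAW r4
5. sub mul @i7/i8  | pair
6. ld @i9  | tail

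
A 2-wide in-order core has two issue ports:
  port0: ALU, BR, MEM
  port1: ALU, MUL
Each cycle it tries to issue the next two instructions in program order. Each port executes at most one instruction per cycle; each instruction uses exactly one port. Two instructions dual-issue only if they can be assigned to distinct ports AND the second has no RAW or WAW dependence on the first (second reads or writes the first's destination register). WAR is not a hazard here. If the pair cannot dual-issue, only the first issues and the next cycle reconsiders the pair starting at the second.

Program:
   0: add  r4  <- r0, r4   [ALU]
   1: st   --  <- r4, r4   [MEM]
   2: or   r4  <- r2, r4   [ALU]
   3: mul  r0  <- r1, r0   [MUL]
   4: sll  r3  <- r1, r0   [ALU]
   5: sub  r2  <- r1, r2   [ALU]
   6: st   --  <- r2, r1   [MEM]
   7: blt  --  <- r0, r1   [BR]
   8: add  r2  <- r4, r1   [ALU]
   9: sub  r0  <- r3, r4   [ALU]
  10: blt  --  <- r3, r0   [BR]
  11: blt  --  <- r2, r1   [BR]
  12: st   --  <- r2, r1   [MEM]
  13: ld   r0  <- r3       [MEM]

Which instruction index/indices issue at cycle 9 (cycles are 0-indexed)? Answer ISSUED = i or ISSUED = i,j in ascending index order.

#0 head=0: add.ALU i0 RAW r4
#1 head=1: st.MEM;or.ALU i1/i2 2-wide
#2 head=3: mul.MUL i3 RAW r0
#3 head=4: sll.ALU;sub.ALU i4/i5 2-wide
#4 head=6: st.MEM i6 no-port MEM/BR
#5 head=7: blt.BR;add.ALU i7/i8 2-wide
#6 head=9: sub.ALU i9 RAW r0
#7 head=10: blt.BR i10 no-port BR/BR
#8 head=11: blt.BR i11 no-port BR/MEM
#9 head=12: st.MEM i12 no-port MEM/MEM
#10 head=13: ld.MEM i13 tail

ISSUED = 12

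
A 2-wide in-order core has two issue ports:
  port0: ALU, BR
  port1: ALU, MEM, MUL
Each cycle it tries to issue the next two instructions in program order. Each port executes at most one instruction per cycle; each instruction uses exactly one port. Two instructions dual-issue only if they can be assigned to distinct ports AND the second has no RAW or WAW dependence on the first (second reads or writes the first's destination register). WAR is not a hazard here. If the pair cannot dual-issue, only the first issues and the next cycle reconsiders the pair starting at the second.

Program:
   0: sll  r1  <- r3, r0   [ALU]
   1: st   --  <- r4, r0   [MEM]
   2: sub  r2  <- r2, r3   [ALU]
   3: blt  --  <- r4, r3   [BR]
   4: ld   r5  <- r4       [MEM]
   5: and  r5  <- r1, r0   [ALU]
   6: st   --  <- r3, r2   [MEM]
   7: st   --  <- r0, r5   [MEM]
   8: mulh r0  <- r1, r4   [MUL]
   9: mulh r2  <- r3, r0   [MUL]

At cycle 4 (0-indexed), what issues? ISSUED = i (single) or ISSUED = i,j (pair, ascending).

0. sll.ALU+st.MEM @i0,i1  | dual
1. sub.ALU+blt.BR @i2,i3  | dual
2. ld.MEM @i4  | WAW r5
3. and.ALU+st.MEM @i5,i6  | dual
4. st.MEM @i7  | no-port MEM/MUL
5. mulh.MUL @i8  | no-port MUL/MUL
6. mulh.MUL @i9  | tail

ISSUED = 7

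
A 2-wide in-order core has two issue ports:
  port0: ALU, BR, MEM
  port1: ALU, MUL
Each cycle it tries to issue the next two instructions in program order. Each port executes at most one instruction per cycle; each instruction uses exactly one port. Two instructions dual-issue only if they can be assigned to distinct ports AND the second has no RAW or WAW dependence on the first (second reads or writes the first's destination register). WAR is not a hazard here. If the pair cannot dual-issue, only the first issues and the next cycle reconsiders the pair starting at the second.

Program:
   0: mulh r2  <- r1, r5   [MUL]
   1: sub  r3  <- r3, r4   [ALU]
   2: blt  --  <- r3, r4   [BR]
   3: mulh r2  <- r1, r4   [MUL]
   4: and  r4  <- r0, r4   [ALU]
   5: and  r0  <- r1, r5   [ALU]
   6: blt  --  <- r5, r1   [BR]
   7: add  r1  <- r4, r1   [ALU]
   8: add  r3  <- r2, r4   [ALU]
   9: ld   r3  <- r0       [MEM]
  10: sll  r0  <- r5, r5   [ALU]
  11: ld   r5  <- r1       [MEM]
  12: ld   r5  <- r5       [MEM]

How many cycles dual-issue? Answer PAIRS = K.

[0] i0+i1  mulh.MUL/sub.ALU  -- dual
[1] i2+i3  blt.BR/mulh.MUL  -- dual
[2] i4+i5  and.ALU/and.ALU  -- dual
[3] i6+i7  blt.BR/add.ALU  -- dual
[4] i8  add.ALU  -- WAW r3
[5] i9+i10  ld.MEM/sll.ALU  -- dual
[6] i11  ld.MEM  -- no-port MEM/MEM
[7] i12  ld.MEM  -- tail

PAIRS = 5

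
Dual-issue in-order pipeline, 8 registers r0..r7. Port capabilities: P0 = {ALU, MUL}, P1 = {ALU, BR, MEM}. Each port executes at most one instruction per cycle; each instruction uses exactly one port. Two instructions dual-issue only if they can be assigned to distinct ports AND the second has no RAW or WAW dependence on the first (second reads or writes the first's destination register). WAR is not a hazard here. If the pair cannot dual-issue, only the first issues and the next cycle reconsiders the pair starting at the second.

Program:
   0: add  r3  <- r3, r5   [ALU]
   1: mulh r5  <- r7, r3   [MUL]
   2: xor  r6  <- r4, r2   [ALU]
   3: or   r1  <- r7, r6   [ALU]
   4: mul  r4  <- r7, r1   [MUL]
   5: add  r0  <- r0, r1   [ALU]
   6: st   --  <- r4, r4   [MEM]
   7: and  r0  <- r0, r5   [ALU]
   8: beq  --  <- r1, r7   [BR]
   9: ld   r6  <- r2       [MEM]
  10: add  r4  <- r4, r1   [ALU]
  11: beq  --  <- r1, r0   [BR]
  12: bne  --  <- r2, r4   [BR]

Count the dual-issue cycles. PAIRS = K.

PAIRS = 4

[0] i0  add.ALU  -- RAW r3
[1] i1&i2  mulh.MUL;xor.ALU  -- pair
[2] i3  or.ALU  -- RAW r1
[3] i4&i5  mul.MUL;add.ALU  -- pair
[4] i6&i7  st.MEM;and.ALU  -- pair
[5] i8  beq.BR  -- no-port BR/MEM
[6] i9&i10  ld.MEM;add.ALU  -- pair
[7] i11  beq.BR  -- no-port BR/BR
[8] i12  bne.BR  -- tail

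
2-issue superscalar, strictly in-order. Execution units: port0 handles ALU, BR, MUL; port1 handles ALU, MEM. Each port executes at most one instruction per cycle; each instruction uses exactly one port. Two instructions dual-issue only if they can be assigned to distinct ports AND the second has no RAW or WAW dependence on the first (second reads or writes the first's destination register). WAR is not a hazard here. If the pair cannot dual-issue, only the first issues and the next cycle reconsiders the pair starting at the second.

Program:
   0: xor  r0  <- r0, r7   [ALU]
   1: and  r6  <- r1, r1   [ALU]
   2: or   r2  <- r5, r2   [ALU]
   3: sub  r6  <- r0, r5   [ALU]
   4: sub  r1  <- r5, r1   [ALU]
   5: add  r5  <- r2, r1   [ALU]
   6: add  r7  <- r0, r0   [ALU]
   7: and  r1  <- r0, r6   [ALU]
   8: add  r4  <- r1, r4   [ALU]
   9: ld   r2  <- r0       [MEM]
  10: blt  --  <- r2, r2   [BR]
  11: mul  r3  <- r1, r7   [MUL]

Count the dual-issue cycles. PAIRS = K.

t=0 i0+i1:xor and ; pair
t=1 i2+i3:or sub ; pair
t=2 i4:sub ; RAW r1
t=3 i5+i6:add add ; pair
t=4 i7:and ; RAW r1
t=5 i8+i9:add ld ; pair
t=6 i10:blt ; no-port BR/MUL
t=7 i11:mul ; tail

PAIRS = 4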